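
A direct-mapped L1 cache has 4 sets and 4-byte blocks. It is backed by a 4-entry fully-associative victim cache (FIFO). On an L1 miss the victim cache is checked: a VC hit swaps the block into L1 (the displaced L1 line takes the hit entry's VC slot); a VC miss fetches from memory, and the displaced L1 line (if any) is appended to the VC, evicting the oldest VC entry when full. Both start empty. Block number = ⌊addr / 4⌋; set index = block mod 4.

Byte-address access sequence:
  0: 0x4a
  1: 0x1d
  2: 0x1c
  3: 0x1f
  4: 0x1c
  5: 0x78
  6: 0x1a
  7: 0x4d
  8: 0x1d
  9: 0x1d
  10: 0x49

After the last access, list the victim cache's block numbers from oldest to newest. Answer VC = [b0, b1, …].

VC = [6, 30, 19]

#0 0x4a→b18/s2 MISS; vc=[]
#1 0x1d→b7/s3 MISS; vc=[]
#2 0x1c→b7/s3 L1-HIT; vc=[]
#3 0x1f→b7/s3 L1-HIT; vc=[]
#4 0x1c→b7/s3 L1-HIT; vc=[]
#5 0x78→b30/s2 MISS; vc=[18]
#6 0x1a→b6/s2 MISS; vc=[18,30]
#7 0x4d→b19/s3 MISS; vc=[18,30,7]
#8 0x1d→b7/s3 VC-HIT; vc=[18,30,19]
#9 0x1d→b7/s3 L1-HIT; vc=[18,30,19]
#10 0x49→b18/s2 VC-HIT; vc=[6,30,19]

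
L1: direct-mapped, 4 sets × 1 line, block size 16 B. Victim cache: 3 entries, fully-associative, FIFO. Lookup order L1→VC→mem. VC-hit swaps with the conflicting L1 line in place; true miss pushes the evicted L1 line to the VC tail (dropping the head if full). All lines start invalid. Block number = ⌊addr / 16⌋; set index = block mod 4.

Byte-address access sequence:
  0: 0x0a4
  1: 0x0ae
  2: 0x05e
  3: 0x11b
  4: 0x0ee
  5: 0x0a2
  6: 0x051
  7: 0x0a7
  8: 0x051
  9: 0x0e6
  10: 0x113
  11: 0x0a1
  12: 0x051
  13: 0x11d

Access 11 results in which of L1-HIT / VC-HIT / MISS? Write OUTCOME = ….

OUTCOME = VC-HIT

#0 0xa4→b10/s2 MISS; vc=[]
#1 0xae→b10/s2 L1-HIT; vc=[]
#2 0x5e→b5/s1 MISS; vc=[]
#3 0x11b→b17/s1 MISS; vc=[5]
#4 0xee→b14/s2 MISS; vc=[5,10]
#5 0xa2→b10/s2 VC-HIT; vc=[5,14]
#6 0x51→b5/s1 VC-HIT; vc=[17,14]
#7 0xa7→b10/s2 L1-HIT; vc=[17,14]
#8 0x51→b5/s1 L1-HIT; vc=[17,14]
#9 0xe6→b14/s2 VC-HIT; vc=[17,10]
#10 0x113→b17/s1 VC-HIT; vc=[5,10]
#11 0xa1→b10/s2 VC-HIT; vc=[5,14]
#12 0x51→b5/s1 VC-HIT; vc=[17,14]
#13 0x11d→b17/s1 VC-HIT; vc=[5,14]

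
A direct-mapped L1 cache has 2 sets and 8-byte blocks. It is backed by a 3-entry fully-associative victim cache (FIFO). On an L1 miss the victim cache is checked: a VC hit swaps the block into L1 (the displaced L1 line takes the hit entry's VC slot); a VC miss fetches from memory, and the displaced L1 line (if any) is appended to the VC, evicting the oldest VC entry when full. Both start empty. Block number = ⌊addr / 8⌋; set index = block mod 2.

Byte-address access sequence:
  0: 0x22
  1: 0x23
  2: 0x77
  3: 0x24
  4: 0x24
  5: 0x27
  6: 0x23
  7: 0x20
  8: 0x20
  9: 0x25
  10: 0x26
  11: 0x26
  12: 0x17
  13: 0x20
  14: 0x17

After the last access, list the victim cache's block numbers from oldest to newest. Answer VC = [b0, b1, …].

VC = [14, 4]

#0 0x22→b4/s0 MISS; vc=[]
#1 0x23→b4/s0 L1-HIT; vc=[]
#2 0x77→b14/s0 MISS; vc=[4]
#3 0x24→b4/s0 VC-HIT; vc=[14]
#4 0x24→b4/s0 L1-HIT; vc=[14]
#5 0x27→b4/s0 L1-HIT; vc=[14]
#6 0x23→b4/s0 L1-HIT; vc=[14]
#7 0x20→b4/s0 L1-HIT; vc=[14]
#8 0x20→b4/s0 L1-HIT; vc=[14]
#9 0x25→b4/s0 L1-HIT; vc=[14]
#10 0x26→b4/s0 L1-HIT; vc=[14]
#11 0x26→b4/s0 L1-HIT; vc=[14]
#12 0x17→b2/s0 MISS; vc=[14,4]
#13 0x20→b4/s0 VC-HIT; vc=[14,2]
#14 0x17→b2/s0 VC-HIT; vc=[14,4]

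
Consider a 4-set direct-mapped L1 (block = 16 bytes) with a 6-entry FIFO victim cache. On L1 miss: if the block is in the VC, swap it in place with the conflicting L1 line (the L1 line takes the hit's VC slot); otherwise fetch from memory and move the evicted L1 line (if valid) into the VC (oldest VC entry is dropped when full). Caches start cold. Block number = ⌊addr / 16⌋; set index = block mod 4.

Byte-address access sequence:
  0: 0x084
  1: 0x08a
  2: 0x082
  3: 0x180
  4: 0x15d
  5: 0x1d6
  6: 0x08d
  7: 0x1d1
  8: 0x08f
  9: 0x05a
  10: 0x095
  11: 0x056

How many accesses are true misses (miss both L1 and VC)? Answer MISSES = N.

MISSES = 6

  [0] addr=0x84 blk=8 s=0: MISS | VC []
  [1] addr=0x8a blk=8 s=0: L1-HIT | VC []
  [2] addr=0x82 blk=8 s=0: L1-HIT | VC []
  [3] addr=0x180 blk=24 s=0: MISS | VC [8]
  [4] addr=0x15d blk=21 s=1: MISS | VC [8]
  [5] addr=0x1d6 blk=29 s=1: MISS | VC [8, 21]
  [6] addr=0x8d blk=8 s=0: VC-HIT | VC [24, 21]
  [7] addr=0x1d1 blk=29 s=1: L1-HIT | VC [24, 21]
  [8] addr=0x8f blk=8 s=0: L1-HIT | VC [24, 21]
  [9] addr=0x5a blk=5 s=1: MISS | VC [24, 21, 29]
  [10] addr=0x95 blk=9 s=1: MISS | VC [24, 21, 29, 5]
  [11] addr=0x56 blk=5 s=1: VC-HIT | VC [24, 21, 29, 9]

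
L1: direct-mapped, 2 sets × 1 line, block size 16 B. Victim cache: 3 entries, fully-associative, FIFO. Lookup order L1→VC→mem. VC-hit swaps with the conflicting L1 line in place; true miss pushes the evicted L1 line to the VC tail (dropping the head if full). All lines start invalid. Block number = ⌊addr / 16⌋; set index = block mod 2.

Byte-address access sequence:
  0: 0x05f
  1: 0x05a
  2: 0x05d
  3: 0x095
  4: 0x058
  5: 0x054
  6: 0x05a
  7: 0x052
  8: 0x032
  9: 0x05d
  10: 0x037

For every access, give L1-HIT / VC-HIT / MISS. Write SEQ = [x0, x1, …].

SEQ = [MISS, L1-HIT, L1-HIT, MISS, VC-HIT, L1-HIT, L1-HIT, L1-HIT, MISS, VC-HIT, VC-HIT]

0: 0x5f (blk 5, set 1) → MISS  vc=[]
1: 0x5a (blk 5, set 1) → L1-HIT  vc=[]
2: 0x5d (blk 5, set 1) → L1-HIT  vc=[]
3: 0x95 (blk 9, set 1) → MISS  vc=[5]
4: 0x58 (blk 5, set 1) → VC-HIT  vc=[9]
5: 0x54 (blk 5, set 1) → L1-HIT  vc=[9]
6: 0x5a (blk 5, set 1) → L1-HIT  vc=[9]
7: 0x52 (blk 5, set 1) → L1-HIT  vc=[9]
8: 0x32 (blk 3, set 1) → MISS  vc=[9, 5]
9: 0x5d (blk 5, set 1) → VC-HIT  vc=[9, 3]
10: 0x37 (blk 3, set 1) → VC-HIT  vc=[9, 5]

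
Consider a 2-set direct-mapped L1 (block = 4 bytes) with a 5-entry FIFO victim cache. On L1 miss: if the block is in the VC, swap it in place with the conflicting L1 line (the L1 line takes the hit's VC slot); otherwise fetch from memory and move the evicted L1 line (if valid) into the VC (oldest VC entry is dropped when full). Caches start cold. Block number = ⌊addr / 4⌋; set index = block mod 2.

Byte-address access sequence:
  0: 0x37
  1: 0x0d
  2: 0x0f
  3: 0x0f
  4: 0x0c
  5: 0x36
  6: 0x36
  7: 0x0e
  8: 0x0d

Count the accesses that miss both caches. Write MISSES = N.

MISSES = 2

#0 0x37→b13/s1 MISS; vc=[]
#1 0xd→b3/s1 MISS; vc=[13]
#2 0xf→b3/s1 L1-HIT; vc=[13]
#3 0xf→b3/s1 L1-HIT; vc=[13]
#4 0xc→b3/s1 L1-HIT; vc=[13]
#5 0x36→b13/s1 VC-HIT; vc=[3]
#6 0x36→b13/s1 L1-HIT; vc=[3]
#7 0xe→b3/s1 VC-HIT; vc=[13]
#8 0xd→b3/s1 L1-HIT; vc=[13]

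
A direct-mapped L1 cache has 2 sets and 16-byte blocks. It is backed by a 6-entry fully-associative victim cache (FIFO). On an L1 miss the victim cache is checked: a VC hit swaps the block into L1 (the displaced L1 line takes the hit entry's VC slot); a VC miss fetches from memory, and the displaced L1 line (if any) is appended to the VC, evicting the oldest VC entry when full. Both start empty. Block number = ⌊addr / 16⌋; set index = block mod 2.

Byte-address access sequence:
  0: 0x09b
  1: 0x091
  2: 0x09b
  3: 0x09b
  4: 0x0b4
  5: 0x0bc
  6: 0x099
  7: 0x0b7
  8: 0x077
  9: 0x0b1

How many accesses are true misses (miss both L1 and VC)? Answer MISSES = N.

MISSES = 3

#0 0x9b→b9/s1 MISS; vc=[]
#1 0x91→b9/s1 L1-HIT; vc=[]
#2 0x9b→b9/s1 L1-HIT; vc=[]
#3 0x9b→b9/s1 L1-HIT; vc=[]
#4 0xb4→b11/s1 MISS; vc=[9]
#5 0xbc→b11/s1 L1-HIT; vc=[9]
#6 0x99→b9/s1 VC-HIT; vc=[11]
#7 0xb7→b11/s1 VC-HIT; vc=[9]
#8 0x77→b7/s1 MISS; vc=[9,11]
#9 0xb1→b11/s1 VC-HIT; vc=[9,7]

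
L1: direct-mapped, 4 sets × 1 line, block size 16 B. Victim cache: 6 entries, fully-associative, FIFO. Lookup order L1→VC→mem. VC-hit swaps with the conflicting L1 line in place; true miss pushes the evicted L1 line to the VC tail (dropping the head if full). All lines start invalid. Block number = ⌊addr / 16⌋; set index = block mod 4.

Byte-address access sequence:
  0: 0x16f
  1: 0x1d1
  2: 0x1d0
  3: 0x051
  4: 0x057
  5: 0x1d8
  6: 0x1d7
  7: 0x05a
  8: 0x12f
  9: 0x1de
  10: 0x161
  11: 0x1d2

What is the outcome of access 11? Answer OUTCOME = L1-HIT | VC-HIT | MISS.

OUTCOME = L1-HIT

#0 0x16f→b22/s2 MISS; vc=[]
#1 0x1d1→b29/s1 MISS; vc=[]
#2 0x1d0→b29/s1 L1-HIT; vc=[]
#3 0x51→b5/s1 MISS; vc=[29]
#4 0x57→b5/s1 L1-HIT; vc=[29]
#5 0x1d8→b29/s1 VC-HIT; vc=[5]
#6 0x1d7→b29/s1 L1-HIT; vc=[5]
#7 0x5a→b5/s1 VC-HIT; vc=[29]
#8 0x12f→b18/s2 MISS; vc=[29,22]
#9 0x1de→b29/s1 VC-HIT; vc=[5,22]
#10 0x161→b22/s2 VC-HIT; vc=[5,18]
#11 0x1d2→b29/s1 L1-HIT; vc=[5,18]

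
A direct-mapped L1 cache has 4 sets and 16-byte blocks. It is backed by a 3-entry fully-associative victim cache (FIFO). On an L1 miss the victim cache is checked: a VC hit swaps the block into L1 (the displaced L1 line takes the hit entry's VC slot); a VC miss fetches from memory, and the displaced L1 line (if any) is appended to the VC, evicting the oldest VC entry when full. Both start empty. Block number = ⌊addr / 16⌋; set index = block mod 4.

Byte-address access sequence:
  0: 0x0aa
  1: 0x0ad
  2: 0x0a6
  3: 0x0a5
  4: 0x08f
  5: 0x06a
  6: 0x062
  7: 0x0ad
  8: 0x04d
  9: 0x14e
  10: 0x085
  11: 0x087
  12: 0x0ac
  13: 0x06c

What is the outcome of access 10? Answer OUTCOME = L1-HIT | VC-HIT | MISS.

0: 0xaa (blk 10, set 2) → MISS  vc=[]
1: 0xad (blk 10, set 2) → L1-HIT  vc=[]
2: 0xa6 (blk 10, set 2) → L1-HIT  vc=[]
3: 0xa5 (blk 10, set 2) → L1-HIT  vc=[]
4: 0x8f (blk 8, set 0) → MISS  vc=[]
5: 0x6a (blk 6, set 2) → MISS  vc=[10]
6: 0x62 (blk 6, set 2) → L1-HIT  vc=[10]
7: 0xad (blk 10, set 2) → VC-HIT  vc=[6]
8: 0x4d (blk 4, set 0) → MISS  vc=[6, 8]
9: 0x14e (blk 20, set 0) → MISS  vc=[6, 8, 4]
10: 0x85 (blk 8, set 0) → VC-HIT  vc=[6, 20, 4]
11: 0x87 (blk 8, set 0) → L1-HIT  vc=[6, 20, 4]
12: 0xac (blk 10, set 2) → L1-HIT  vc=[6, 20, 4]
13: 0x6c (blk 6, set 2) → VC-HIT  vc=[10, 20, 4]

OUTCOME = VC-HIT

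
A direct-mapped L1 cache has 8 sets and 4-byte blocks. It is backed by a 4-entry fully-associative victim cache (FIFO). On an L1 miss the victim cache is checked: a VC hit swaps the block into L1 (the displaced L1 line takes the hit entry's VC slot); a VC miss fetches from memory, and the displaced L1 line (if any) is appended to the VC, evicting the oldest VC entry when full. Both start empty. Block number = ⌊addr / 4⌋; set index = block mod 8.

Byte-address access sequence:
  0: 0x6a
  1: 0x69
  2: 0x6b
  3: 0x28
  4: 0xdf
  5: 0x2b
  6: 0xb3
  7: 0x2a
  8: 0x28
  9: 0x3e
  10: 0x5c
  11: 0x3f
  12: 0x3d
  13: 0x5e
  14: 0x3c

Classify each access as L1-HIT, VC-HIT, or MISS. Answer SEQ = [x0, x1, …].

SEQ = [MISS, L1-HIT, L1-HIT, MISS, MISS, L1-HIT, MISS, L1-HIT, L1-HIT, MISS, MISS, VC-HIT, L1-HIT, VC-HIT, VC-HIT]

  [0] addr=0x6a blk=26 s=2: MISS | VC []
  [1] addr=0x69 blk=26 s=2: L1-HIT | VC []
  [2] addr=0x6b blk=26 s=2: L1-HIT | VC []
  [3] addr=0x28 blk=10 s=2: MISS | VC [26]
  [4] addr=0xdf blk=55 s=7: MISS | VC [26]
  [5] addr=0x2b blk=10 s=2: L1-HIT | VC [26]
  [6] addr=0xb3 blk=44 s=4: MISS | VC [26]
  [7] addr=0x2a blk=10 s=2: L1-HIT | VC [26]
  [8] addr=0x28 blk=10 s=2: L1-HIT | VC [26]
  [9] addr=0x3e blk=15 s=7: MISS | VC [26, 55]
  [10] addr=0x5c blk=23 s=7: MISS | VC [26, 55, 15]
  [11] addr=0x3f blk=15 s=7: VC-HIT | VC [26, 55, 23]
  [12] addr=0x3d blk=15 s=7: L1-HIT | VC [26, 55, 23]
  [13] addr=0x5e blk=23 s=7: VC-HIT | VC [26, 55, 15]
  [14] addr=0x3c blk=15 s=7: VC-HIT | VC [26, 55, 23]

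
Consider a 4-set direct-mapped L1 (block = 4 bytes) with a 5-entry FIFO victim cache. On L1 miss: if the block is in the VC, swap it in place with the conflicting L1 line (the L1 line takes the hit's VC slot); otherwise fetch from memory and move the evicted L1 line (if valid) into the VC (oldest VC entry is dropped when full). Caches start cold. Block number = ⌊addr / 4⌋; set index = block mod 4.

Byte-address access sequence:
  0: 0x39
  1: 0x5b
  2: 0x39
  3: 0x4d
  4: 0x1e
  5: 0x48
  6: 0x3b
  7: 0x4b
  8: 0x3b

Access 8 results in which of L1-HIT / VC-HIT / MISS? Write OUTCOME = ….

OUTCOME = VC-HIT

  [0] addr=0x39 blk=14 s=2: MISS | VC []
  [1] addr=0x5b blk=22 s=2: MISS | VC [14]
  [2] addr=0x39 blk=14 s=2: VC-HIT | VC [22]
  [3] addr=0x4d blk=19 s=3: MISS | VC [22]
  [4] addr=0x1e blk=7 s=3: MISS | VC [22, 19]
  [5] addr=0x48 blk=18 s=2: MISS | VC [22, 19, 14]
  [6] addr=0x3b blk=14 s=2: VC-HIT | VC [22, 19, 18]
  [7] addr=0x4b blk=18 s=2: VC-HIT | VC [22, 19, 14]
  [8] addr=0x3b blk=14 s=2: VC-HIT | VC [22, 19, 18]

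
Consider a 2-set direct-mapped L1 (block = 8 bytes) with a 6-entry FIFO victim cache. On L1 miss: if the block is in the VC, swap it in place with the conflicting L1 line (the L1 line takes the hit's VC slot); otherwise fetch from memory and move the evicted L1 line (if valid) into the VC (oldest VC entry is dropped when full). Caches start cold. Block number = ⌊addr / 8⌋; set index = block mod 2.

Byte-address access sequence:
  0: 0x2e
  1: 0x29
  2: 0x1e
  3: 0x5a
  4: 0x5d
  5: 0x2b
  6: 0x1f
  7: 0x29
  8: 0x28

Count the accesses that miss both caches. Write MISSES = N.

MISSES = 3

#0 0x2e→b5/s1 MISS; vc=[]
#1 0x29→b5/s1 L1-HIT; vc=[]
#2 0x1e→b3/s1 MISS; vc=[5]
#3 0x5a→b11/s1 MISS; vc=[5,3]
#4 0x5d→b11/s1 L1-HIT; vc=[5,3]
#5 0x2b→b5/s1 VC-HIT; vc=[11,3]
#6 0x1f→b3/s1 VC-HIT; vc=[11,5]
#7 0x29→b5/s1 VC-HIT; vc=[11,3]
#8 0x28→b5/s1 L1-HIT; vc=[11,3]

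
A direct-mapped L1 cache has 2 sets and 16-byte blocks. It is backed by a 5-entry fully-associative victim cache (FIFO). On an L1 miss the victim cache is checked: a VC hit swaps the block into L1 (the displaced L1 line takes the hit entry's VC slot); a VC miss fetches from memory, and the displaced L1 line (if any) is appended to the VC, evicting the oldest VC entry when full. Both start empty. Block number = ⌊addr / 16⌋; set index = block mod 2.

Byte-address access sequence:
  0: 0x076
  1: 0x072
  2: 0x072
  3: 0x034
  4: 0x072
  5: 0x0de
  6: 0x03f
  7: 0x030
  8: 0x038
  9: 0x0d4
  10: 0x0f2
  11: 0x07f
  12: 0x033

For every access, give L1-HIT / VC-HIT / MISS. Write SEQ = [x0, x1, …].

SEQ = [MISS, L1-HIT, L1-HIT, MISS, VC-HIT, MISS, VC-HIT, L1-HIT, L1-HIT, VC-HIT, MISS, VC-HIT, VC-HIT]

#0 0x76→b7/s1 MISS; vc=[]
#1 0x72→b7/s1 L1-HIT; vc=[]
#2 0x72→b7/s1 L1-HIT; vc=[]
#3 0x34→b3/s1 MISS; vc=[7]
#4 0x72→b7/s1 VC-HIT; vc=[3]
#5 0xde→b13/s1 MISS; vc=[3,7]
#6 0x3f→b3/s1 VC-HIT; vc=[13,7]
#7 0x30→b3/s1 L1-HIT; vc=[13,7]
#8 0x38→b3/s1 L1-HIT; vc=[13,7]
#9 0xd4→b13/s1 VC-HIT; vc=[3,7]
#10 0xf2→b15/s1 MISS; vc=[3,7,13]
#11 0x7f→b7/s1 VC-HIT; vc=[3,15,13]
#12 0x33→b3/s1 VC-HIT; vc=[7,15,13]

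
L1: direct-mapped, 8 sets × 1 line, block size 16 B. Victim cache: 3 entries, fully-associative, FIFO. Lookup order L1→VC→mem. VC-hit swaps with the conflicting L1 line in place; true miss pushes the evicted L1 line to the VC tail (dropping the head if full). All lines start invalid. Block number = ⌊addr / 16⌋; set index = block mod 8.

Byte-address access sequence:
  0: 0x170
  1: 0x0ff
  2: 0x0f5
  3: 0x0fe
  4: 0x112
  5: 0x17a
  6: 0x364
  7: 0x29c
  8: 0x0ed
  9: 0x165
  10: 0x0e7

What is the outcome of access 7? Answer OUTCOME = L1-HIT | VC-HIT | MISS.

0: 0x170 (blk 23, set 7) → MISS  vc=[]
1: 0xff (blk 15, set 7) → MISS  vc=[23]
2: 0xf5 (blk 15, set 7) → L1-HIT  vc=[23]
3: 0xfe (blk 15, set 7) → L1-HIT  vc=[23]
4: 0x112 (blk 17, set 1) → MISS  vc=[23]
5: 0x17a (blk 23, set 7) → VC-HIT  vc=[15]
6: 0x364 (blk 54, set 6) → MISS  vc=[15]
7: 0x29c (blk 41, set 1) → MISS  vc=[15, 17]
8: 0xed (blk 14, set 6) → MISS  vc=[15, 17, 54]
9: 0x165 (blk 22, set 6) → MISS  vc=[17, 54, 14]
10: 0xe7 (blk 14, set 6) → VC-HIT  vc=[17, 54, 22]

OUTCOME = MISS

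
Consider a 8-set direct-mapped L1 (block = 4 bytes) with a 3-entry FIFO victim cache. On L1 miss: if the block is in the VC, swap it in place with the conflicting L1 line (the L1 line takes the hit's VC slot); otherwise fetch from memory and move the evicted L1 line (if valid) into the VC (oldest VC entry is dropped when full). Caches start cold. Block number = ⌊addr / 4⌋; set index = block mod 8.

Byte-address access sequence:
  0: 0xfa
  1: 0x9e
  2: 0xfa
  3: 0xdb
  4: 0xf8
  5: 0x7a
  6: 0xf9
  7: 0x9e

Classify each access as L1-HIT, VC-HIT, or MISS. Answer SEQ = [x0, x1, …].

#0 0xfa→b62/s6 MISS; vc=[]
#1 0x9e→b39/s7 MISS; vc=[]
#2 0xfa→b62/s6 L1-HIT; vc=[]
#3 0xdb→b54/s6 MISS; vc=[62]
#4 0xf8→b62/s6 VC-HIT; vc=[54]
#5 0x7a→b30/s6 MISS; vc=[54,62]
#6 0xf9→b62/s6 VC-HIT; vc=[54,30]
#7 0x9e→b39/s7 L1-HIT; vc=[54,30]

SEQ = [MISS, MISS, L1-HIT, MISS, VC-HIT, MISS, VC-HIT, L1-HIT]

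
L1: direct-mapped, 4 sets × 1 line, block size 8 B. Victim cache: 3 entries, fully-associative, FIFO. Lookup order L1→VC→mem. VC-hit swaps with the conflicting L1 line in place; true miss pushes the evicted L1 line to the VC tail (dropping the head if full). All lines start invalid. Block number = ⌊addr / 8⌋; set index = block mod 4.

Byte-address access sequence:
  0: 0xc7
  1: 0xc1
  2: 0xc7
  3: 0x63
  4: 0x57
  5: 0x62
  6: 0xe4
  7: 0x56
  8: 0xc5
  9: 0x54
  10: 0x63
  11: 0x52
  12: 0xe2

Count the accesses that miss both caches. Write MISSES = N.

0: 0xc7 (blk 24, set 0) → MISS  vc=[]
1: 0xc1 (blk 24, set 0) → L1-HIT  vc=[]
2: 0xc7 (blk 24, set 0) → L1-HIT  vc=[]
3: 0x63 (blk 12, set 0) → MISS  vc=[24]
4: 0x57 (blk 10, set 2) → MISS  vc=[24]
5: 0x62 (blk 12, set 0) → L1-HIT  vc=[24]
6: 0xe4 (blk 28, set 0) → MISS  vc=[24, 12]
7: 0x56 (blk 10, set 2) → L1-HIT  vc=[24, 12]
8: 0xc5 (blk 24, set 0) → VC-HIT  vc=[28, 12]
9: 0x54 (blk 10, set 2) → L1-HIT  vc=[28, 12]
10: 0x63 (blk 12, set 0) → VC-HIT  vc=[28, 24]
11: 0x52 (blk 10, set 2) → L1-HIT  vc=[28, 24]
12: 0xe2 (blk 28, set 0) → VC-HIT  vc=[12, 24]

MISSES = 4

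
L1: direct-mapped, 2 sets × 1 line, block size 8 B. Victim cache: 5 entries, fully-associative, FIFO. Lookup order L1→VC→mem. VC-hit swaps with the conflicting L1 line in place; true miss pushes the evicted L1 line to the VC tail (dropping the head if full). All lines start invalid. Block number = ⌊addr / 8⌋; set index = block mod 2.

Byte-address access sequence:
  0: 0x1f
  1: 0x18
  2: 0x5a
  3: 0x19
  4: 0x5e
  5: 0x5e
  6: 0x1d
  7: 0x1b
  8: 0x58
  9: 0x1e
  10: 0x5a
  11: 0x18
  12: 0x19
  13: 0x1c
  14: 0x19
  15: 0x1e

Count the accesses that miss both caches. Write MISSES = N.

MISSES = 2

#0 0x1f→b3/s1 MISS; vc=[]
#1 0x18→b3/s1 L1-HIT; vc=[]
#2 0x5a→b11/s1 MISS; vc=[3]
#3 0x19→b3/s1 VC-HIT; vc=[11]
#4 0x5e→b11/s1 VC-HIT; vc=[3]
#5 0x5e→b11/s1 L1-HIT; vc=[3]
#6 0x1d→b3/s1 VC-HIT; vc=[11]
#7 0x1b→b3/s1 L1-HIT; vc=[11]
#8 0x58→b11/s1 VC-HIT; vc=[3]
#9 0x1e→b3/s1 VC-HIT; vc=[11]
#10 0x5a→b11/s1 VC-HIT; vc=[3]
#11 0x18→b3/s1 VC-HIT; vc=[11]
#12 0x19→b3/s1 L1-HIT; vc=[11]
#13 0x1c→b3/s1 L1-HIT; vc=[11]
#14 0x19→b3/s1 L1-HIT; vc=[11]
#15 0x1e→b3/s1 L1-HIT; vc=[11]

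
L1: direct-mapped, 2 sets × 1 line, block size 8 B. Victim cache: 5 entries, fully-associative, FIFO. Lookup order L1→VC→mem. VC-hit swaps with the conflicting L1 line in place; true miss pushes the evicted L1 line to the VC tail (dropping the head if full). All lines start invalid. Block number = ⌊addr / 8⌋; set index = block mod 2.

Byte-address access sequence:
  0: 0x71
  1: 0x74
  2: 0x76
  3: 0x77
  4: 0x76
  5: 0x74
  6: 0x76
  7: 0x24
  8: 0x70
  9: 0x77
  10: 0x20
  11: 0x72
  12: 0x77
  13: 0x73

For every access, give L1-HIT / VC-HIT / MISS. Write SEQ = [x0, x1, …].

SEQ = [MISS, L1-HIT, L1-HIT, L1-HIT, L1-HIT, L1-HIT, L1-HIT, MISS, VC-HIT, L1-HIT, VC-HIT, VC-HIT, L1-HIT, L1-HIT]

#0 0x71→b14/s0 MISS; vc=[]
#1 0x74→b14/s0 L1-HIT; vc=[]
#2 0x76→b14/s0 L1-HIT; vc=[]
#3 0x77→b14/s0 L1-HIT; vc=[]
#4 0x76→b14/s0 L1-HIT; vc=[]
#5 0x74→b14/s0 L1-HIT; vc=[]
#6 0x76→b14/s0 L1-HIT; vc=[]
#7 0x24→b4/s0 MISS; vc=[14]
#8 0x70→b14/s0 VC-HIT; vc=[4]
#9 0x77→b14/s0 L1-HIT; vc=[4]
#10 0x20→b4/s0 VC-HIT; vc=[14]
#11 0x72→b14/s0 VC-HIT; vc=[4]
#12 0x77→b14/s0 L1-HIT; vc=[4]
#13 0x73→b14/s0 L1-HIT; vc=[4]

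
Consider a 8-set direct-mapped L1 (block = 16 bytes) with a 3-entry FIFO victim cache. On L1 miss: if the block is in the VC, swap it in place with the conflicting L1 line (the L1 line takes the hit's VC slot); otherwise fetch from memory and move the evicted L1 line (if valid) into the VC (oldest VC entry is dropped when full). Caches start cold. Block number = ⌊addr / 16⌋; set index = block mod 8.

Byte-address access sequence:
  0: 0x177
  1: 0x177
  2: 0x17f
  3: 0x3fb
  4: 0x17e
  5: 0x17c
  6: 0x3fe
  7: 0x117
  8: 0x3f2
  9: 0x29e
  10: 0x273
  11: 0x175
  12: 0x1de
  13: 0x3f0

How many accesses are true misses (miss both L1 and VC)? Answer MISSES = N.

0: 0x177 (blk 23, set 7) → MISS  vc=[]
1: 0x177 (blk 23, set 7) → L1-HIT  vc=[]
2: 0x17f (blk 23, set 7) → L1-HIT  vc=[]
3: 0x3fb (blk 63, set 7) → MISS  vc=[23]
4: 0x17e (blk 23, set 7) → VC-HIT  vc=[63]
5: 0x17c (blk 23, set 7) → L1-HIT  vc=[63]
6: 0x3fe (blk 63, set 7) → VC-HIT  vc=[23]
7: 0x117 (blk 17, set 1) → MISS  vc=[23]
8: 0x3f2 (blk 63, set 7) → L1-HIT  vc=[23]
9: 0x29e (blk 41, set 1) → MISS  vc=[23, 17]
10: 0x273 (blk 39, set 7) → MISS  vc=[23, 17, 63]
11: 0x175 (blk 23, set 7) → VC-HIT  vc=[39, 17, 63]
12: 0x1de (blk 29, set 5) → MISS  vc=[39, 17, 63]
13: 0x3f0 (blk 63, set 7) → VC-HIT  vc=[39, 17, 23]

MISSES = 6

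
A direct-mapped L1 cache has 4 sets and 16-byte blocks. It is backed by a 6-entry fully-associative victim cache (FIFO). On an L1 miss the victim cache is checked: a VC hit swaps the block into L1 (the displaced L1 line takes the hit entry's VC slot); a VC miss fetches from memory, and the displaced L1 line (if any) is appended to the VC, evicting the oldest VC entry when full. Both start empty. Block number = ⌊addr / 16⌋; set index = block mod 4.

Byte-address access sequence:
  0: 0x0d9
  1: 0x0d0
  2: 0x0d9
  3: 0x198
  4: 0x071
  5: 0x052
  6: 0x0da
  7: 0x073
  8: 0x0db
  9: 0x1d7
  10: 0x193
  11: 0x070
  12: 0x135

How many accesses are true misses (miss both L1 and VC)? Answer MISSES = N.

MISSES = 6

  [0] addr=0xd9 blk=13 s=1: MISS | VC []
  [1] addr=0xd0 blk=13 s=1: L1-HIT | VC []
  [2] addr=0xd9 blk=13 s=1: L1-HIT | VC []
  [3] addr=0x198 blk=25 s=1: MISS | VC [13]
  [4] addr=0x71 blk=7 s=3: MISS | VC [13]
  [5] addr=0x52 blk=5 s=1: MISS | VC [13, 25]
  [6] addr=0xda blk=13 s=1: VC-HIT | VC [5, 25]
  [7] addr=0x73 blk=7 s=3: L1-HIT | VC [5, 25]
  [8] addr=0xdb blk=13 s=1: L1-HIT | VC [5, 25]
  [9] addr=0x1d7 blk=29 s=1: MISS | VC [5, 25, 13]
  [10] addr=0x193 blk=25 s=1: VC-HIT | VC [5, 29, 13]
  [11] addr=0x70 blk=7 s=3: L1-HIT | VC [5, 29, 13]
  [12] addr=0x135 blk=19 s=3: MISS | VC [5, 29, 13, 7]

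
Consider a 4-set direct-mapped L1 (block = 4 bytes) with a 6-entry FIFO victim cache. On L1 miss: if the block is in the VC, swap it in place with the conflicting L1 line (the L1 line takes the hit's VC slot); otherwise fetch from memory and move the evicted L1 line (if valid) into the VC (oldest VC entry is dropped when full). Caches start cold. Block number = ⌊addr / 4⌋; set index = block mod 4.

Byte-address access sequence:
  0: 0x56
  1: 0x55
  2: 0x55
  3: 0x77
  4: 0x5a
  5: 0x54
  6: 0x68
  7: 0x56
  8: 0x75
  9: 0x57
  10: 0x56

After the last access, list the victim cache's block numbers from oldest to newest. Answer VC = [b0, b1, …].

  [0] addr=0x56 blk=21 s=1: MISS | VC []
  [1] addr=0x55 blk=21 s=1: L1-HIT | VC []
  [2] addr=0x55 blk=21 s=1: L1-HIT | VC []
  [3] addr=0x77 blk=29 s=1: MISS | VC [21]
  [4] addr=0x5a blk=22 s=2: MISS | VC [21]
  [5] addr=0x54 blk=21 s=1: VC-HIT | VC [29]
  [6] addr=0x68 blk=26 s=2: MISS | VC [29, 22]
  [7] addr=0x56 blk=21 s=1: L1-HIT | VC [29, 22]
  [8] addr=0x75 blk=29 s=1: VC-HIT | VC [21, 22]
  [9] addr=0x57 blk=21 s=1: VC-HIT | VC [29, 22]
  [10] addr=0x56 blk=21 s=1: L1-HIT | VC [29, 22]

VC = [29, 22]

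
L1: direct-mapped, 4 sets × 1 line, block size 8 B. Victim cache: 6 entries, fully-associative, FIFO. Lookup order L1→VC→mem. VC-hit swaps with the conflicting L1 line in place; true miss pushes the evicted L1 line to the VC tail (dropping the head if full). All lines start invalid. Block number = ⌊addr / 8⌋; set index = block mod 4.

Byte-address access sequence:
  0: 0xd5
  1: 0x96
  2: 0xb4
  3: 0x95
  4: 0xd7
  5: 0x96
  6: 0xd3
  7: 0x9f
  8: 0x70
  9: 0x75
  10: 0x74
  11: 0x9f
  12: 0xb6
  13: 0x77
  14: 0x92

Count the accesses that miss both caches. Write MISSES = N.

  [0] addr=0xd5 blk=26 s=2: MISS | VC []
  [1] addr=0x96 blk=18 s=2: MISS | VC [26]
  [2] addr=0xb4 blk=22 s=2: MISS | VC [26, 18]
  [3] addr=0x95 blk=18 s=2: VC-HIT | VC [26, 22]
  [4] addr=0xd7 blk=26 s=2: VC-HIT | VC [18, 22]
  [5] addr=0x96 blk=18 s=2: VC-HIT | VC [26, 22]
  [6] addr=0xd3 blk=26 s=2: VC-HIT | VC [18, 22]
  [7] addr=0x9f blk=19 s=3: MISS | VC [18, 22]
  [8] addr=0x70 blk=14 s=2: MISS | VC [18, 22, 26]
  [9] addr=0x75 blk=14 s=2: L1-HIT | VC [18, 22, 26]
  [10] addr=0x74 blk=14 s=2: L1-HIT | VC [18, 22, 26]
  [11] addr=0x9f blk=19 s=3: L1-HIT | VC [18, 22, 26]
  [12] addr=0xb6 blk=22 s=2: VC-HIT | VC [18, 14, 26]
  [13] addr=0x77 blk=14 s=2: VC-HIT | VC [18, 22, 26]
  [14] addr=0x92 blk=18 s=2: VC-HIT | VC [14, 22, 26]

MISSES = 5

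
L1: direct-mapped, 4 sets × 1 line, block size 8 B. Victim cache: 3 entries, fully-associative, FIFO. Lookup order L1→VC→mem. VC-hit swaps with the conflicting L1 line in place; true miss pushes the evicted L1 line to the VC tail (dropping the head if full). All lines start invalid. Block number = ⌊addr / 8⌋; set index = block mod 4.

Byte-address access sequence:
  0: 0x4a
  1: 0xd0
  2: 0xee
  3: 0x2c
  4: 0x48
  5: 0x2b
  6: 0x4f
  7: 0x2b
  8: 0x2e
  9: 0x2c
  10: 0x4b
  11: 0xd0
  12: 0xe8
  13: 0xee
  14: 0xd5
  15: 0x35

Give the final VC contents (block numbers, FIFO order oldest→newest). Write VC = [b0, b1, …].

0: 0x4a (blk 9, set 1) → MISS  vc=[]
1: 0xd0 (blk 26, set 2) → MISS  vc=[]
2: 0xee (blk 29, set 1) → MISS  vc=[9]
3: 0x2c (blk 5, set 1) → MISS  vc=[9, 29]
4: 0x48 (blk 9, set 1) → VC-HIT  vc=[5, 29]
5: 0x2b (blk 5, set 1) → VC-HIT  vc=[9, 29]
6: 0x4f (blk 9, set 1) → VC-HIT  vc=[5, 29]
7: 0x2b (blk 5, set 1) → VC-HIT  vc=[9, 29]
8: 0x2e (blk 5, set 1) → L1-HIT  vc=[9, 29]
9: 0x2c (blk 5, set 1) → L1-HIT  vc=[9, 29]
10: 0x4b (blk 9, set 1) → VC-HIT  vc=[5, 29]
11: 0xd0 (blk 26, set 2) → L1-HIT  vc=[5, 29]
12: 0xe8 (blk 29, set 1) → VC-HIT  vc=[5, 9]
13: 0xee (blk 29, set 1) → L1-HIT  vc=[5, 9]
14: 0xd5 (blk 26, set 2) → L1-HIT  vc=[5, 9]
15: 0x35 (blk 6, set 2) → MISS  vc=[5, 9, 26]

VC = [5, 9, 26]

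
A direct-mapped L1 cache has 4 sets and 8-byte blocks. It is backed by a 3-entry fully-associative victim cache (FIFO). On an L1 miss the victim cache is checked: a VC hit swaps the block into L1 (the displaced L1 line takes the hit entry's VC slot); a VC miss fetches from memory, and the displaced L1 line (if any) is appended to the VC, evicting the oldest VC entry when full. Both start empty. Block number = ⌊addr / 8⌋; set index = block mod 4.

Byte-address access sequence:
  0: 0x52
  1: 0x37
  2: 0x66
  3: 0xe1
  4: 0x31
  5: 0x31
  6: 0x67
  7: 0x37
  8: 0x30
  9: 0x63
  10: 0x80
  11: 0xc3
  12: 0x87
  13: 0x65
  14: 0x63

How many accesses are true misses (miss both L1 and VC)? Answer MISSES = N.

  [0] addr=0x52 blk=10 s=2: MISS | VC []
  [1] addr=0x37 blk=6 s=2: MISS | VC [10]
  [2] addr=0x66 blk=12 s=0: MISS | VC [10]
  [3] addr=0xe1 blk=28 s=0: MISS | VC [10, 12]
  [4] addr=0x31 blk=6 s=2: L1-HIT | VC [10, 12]
  [5] addr=0x31 blk=6 s=2: L1-HIT | VC [10, 12]
  [6] addr=0x67 blk=12 s=0: VC-HIT | VC [10, 28]
  [7] addr=0x37 blk=6 s=2: L1-HIT | VC [10, 28]
  [8] addr=0x30 blk=6 s=2: L1-HIT | VC [10, 28]
  [9] addr=0x63 blk=12 s=0: L1-HIT | VC [10, 28]
  [10] addr=0x80 blk=16 s=0: MISS | VC [10, 28, 12]
  [11] addr=0xc3 blk=24 s=0: MISS | VC [28, 12, 16]
  [12] addr=0x87 blk=16 s=0: VC-HIT | VC [28, 12, 24]
  [13] addr=0x65 blk=12 s=0: VC-HIT | VC [28, 16, 24]
  [14] addr=0x63 blk=12 s=0: L1-HIT | VC [28, 16, 24]

MISSES = 6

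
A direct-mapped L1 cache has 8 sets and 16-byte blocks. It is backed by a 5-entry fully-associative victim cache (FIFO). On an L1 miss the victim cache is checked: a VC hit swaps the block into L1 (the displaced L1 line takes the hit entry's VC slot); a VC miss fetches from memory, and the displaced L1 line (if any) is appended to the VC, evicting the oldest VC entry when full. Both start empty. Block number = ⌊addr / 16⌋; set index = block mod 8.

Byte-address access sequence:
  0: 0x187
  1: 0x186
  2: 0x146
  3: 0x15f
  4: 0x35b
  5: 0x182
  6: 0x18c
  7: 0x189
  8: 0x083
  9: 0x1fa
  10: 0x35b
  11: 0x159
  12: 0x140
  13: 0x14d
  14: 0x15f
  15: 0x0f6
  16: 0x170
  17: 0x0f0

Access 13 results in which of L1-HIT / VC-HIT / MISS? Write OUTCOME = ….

OUTCOME = L1-HIT

  [0] addr=0x187 blk=24 s=0: MISS | VC []
  [1] addr=0x186 blk=24 s=0: L1-HIT | VC []
  [2] addr=0x146 blk=20 s=4: MISS | VC []
  [3] addr=0x15f blk=21 s=5: MISS | VC []
  [4] addr=0x35b blk=53 s=5: MISS | VC [21]
  [5] addr=0x182 blk=24 s=0: L1-HIT | VC [21]
  [6] addr=0x18c blk=24 s=0: L1-HIT | VC [21]
  [7] addr=0x189 blk=24 s=0: L1-HIT | VC [21]
  [8] addr=0x83 blk=8 s=0: MISS | VC [21, 24]
  [9] addr=0x1fa blk=31 s=7: MISS | VC [21, 24]
  [10] addr=0x35b blk=53 s=5: L1-HIT | VC [21, 24]
  [11] addr=0x159 blk=21 s=5: VC-HIT | VC [53, 24]
  [12] addr=0x140 blk=20 s=4: L1-HIT | VC [53, 24]
  [13] addr=0x14d blk=20 s=4: L1-HIT | VC [53, 24]
  [14] addr=0x15f blk=21 s=5: L1-HIT | VC [53, 24]
  [15] addr=0xf6 blk=15 s=7: MISS | VC [53, 24, 31]
  [16] addr=0x170 blk=23 s=7: MISS | VC [53, 24, 31, 15]
  [17] addr=0xf0 blk=15 s=7: VC-HIT | VC [53, 24, 31, 23]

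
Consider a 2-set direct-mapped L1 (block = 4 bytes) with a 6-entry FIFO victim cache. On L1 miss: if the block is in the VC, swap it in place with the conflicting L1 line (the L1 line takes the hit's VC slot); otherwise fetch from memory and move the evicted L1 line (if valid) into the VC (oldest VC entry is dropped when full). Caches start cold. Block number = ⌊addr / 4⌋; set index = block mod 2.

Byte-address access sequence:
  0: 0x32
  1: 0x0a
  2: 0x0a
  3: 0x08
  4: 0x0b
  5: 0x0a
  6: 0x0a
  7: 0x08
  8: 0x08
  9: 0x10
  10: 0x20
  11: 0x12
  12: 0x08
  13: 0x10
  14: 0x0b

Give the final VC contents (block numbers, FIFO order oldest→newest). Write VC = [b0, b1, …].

VC = [12, 4, 8]

#0 0x32→b12/s0 MISS; vc=[]
#1 0xa→b2/s0 MISS; vc=[12]
#2 0xa→b2/s0 L1-HIT; vc=[12]
#3 0x8→b2/s0 L1-HIT; vc=[12]
#4 0xb→b2/s0 L1-HIT; vc=[12]
#5 0xa→b2/s0 L1-HIT; vc=[12]
#6 0xa→b2/s0 L1-HIT; vc=[12]
#7 0x8→b2/s0 L1-HIT; vc=[12]
#8 0x8→b2/s0 L1-HIT; vc=[12]
#9 0x10→b4/s0 MISS; vc=[12,2]
#10 0x20→b8/s0 MISS; vc=[12,2,4]
#11 0x12→b4/s0 VC-HIT; vc=[12,2,8]
#12 0x8→b2/s0 VC-HIT; vc=[12,4,8]
#13 0x10→b4/s0 VC-HIT; vc=[12,2,8]
#14 0xb→b2/s0 VC-HIT; vc=[12,4,8]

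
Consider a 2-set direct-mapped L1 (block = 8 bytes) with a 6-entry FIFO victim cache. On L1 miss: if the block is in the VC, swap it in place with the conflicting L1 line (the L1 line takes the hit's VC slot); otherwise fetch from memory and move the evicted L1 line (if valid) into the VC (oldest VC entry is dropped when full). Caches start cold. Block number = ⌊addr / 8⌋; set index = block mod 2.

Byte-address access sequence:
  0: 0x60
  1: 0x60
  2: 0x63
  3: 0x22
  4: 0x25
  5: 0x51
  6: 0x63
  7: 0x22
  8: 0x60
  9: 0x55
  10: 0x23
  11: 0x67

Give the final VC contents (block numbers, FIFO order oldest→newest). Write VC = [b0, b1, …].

VC = [4, 10]

0: 0x60 (blk 12, set 0) → MISS  vc=[]
1: 0x60 (blk 12, set 0) → L1-HIT  vc=[]
2: 0x63 (blk 12, set 0) → L1-HIT  vc=[]
3: 0x22 (blk 4, set 0) → MISS  vc=[12]
4: 0x25 (blk 4, set 0) → L1-HIT  vc=[12]
5: 0x51 (blk 10, set 0) → MISS  vc=[12, 4]
6: 0x63 (blk 12, set 0) → VC-HIT  vc=[10, 4]
7: 0x22 (blk 4, set 0) → VC-HIT  vc=[10, 12]
8: 0x60 (blk 12, set 0) → VC-HIT  vc=[10, 4]
9: 0x55 (blk 10, set 0) → VC-HIT  vc=[12, 4]
10: 0x23 (blk 4, set 0) → VC-HIT  vc=[12, 10]
11: 0x67 (blk 12, set 0) → VC-HIT  vc=[4, 10]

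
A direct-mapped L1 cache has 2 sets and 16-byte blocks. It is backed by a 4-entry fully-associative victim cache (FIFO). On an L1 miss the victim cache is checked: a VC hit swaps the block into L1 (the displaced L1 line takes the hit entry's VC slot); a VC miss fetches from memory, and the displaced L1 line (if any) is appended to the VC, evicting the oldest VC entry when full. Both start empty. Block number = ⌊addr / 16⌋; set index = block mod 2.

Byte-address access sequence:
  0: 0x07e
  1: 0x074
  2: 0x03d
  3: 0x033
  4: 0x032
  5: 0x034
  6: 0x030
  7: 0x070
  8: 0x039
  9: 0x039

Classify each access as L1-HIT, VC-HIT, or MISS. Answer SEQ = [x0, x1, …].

SEQ = [MISS, L1-HIT, MISS, L1-HIT, L1-HIT, L1-HIT, L1-HIT, VC-HIT, VC-HIT, L1-HIT]

  [0] addr=0x7e blk=7 s=1: MISS | VC []
  [1] addr=0x74 blk=7 s=1: L1-HIT | VC []
  [2] addr=0x3d blk=3 s=1: MISS | VC [7]
  [3] addr=0x33 blk=3 s=1: L1-HIT | VC [7]
  [4] addr=0x32 blk=3 s=1: L1-HIT | VC [7]
  [5] addr=0x34 blk=3 s=1: L1-HIT | VC [7]
  [6] addr=0x30 blk=3 s=1: L1-HIT | VC [7]
  [7] addr=0x70 blk=7 s=1: VC-HIT | VC [3]
  [8] addr=0x39 blk=3 s=1: VC-HIT | VC [7]
  [9] addr=0x39 blk=3 s=1: L1-HIT | VC [7]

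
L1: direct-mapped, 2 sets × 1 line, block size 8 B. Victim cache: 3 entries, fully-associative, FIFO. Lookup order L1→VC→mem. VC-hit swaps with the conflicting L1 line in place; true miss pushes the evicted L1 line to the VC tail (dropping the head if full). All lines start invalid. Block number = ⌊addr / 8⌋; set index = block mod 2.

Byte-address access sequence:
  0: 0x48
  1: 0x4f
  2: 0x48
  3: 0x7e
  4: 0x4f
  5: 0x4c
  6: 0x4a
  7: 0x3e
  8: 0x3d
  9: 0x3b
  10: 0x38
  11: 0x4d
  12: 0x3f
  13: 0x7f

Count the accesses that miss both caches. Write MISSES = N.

MISSES = 3

  [0] addr=0x48 blk=9 s=1: MISS | VC []
  [1] addr=0x4f blk=9 s=1: L1-HIT | VC []
  [2] addr=0x48 blk=9 s=1: L1-HIT | VC []
  [3] addr=0x7e blk=15 s=1: MISS | VC [9]
  [4] addr=0x4f blk=9 s=1: VC-HIT | VC [15]
  [5] addr=0x4c blk=9 s=1: L1-HIT | VC [15]
  [6] addr=0x4a blk=9 s=1: L1-HIT | VC [15]
  [7] addr=0x3e blk=7 s=1: MISS | VC [15, 9]
  [8] addr=0x3d blk=7 s=1: L1-HIT | VC [15, 9]
  [9] addr=0x3b blk=7 s=1: L1-HIT | VC [15, 9]
  [10] addr=0x38 blk=7 s=1: L1-HIT | VC [15, 9]
  [11] addr=0x4d blk=9 s=1: VC-HIT | VC [15, 7]
  [12] addr=0x3f blk=7 s=1: VC-HIT | VC [15, 9]
  [13] addr=0x7f blk=15 s=1: VC-HIT | VC [7, 9]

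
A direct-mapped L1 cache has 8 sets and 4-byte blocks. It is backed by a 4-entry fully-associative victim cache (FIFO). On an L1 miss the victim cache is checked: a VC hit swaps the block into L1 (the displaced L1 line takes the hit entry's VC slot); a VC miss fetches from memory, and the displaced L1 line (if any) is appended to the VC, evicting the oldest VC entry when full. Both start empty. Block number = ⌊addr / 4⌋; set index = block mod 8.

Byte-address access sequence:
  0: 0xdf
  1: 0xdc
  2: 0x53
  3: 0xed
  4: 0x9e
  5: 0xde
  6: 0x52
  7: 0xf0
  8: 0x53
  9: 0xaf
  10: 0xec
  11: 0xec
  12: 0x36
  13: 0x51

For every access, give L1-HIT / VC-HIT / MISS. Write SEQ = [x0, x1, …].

SEQ = [MISS, L1-HIT, MISS, MISS, MISS, VC-HIT, L1-HIT, MISS, VC-HIT, MISS, VC-HIT, L1-HIT, MISS, L1-HIT]

#0 0xdf→b55/s7 MISS; vc=[]
#1 0xdc→b55/s7 L1-HIT; vc=[]
#2 0x53→b20/s4 MISS; vc=[]
#3 0xed→b59/s3 MISS; vc=[]
#4 0x9e→b39/s7 MISS; vc=[55]
#5 0xde→b55/s7 VC-HIT; vc=[39]
#6 0x52→b20/s4 L1-HIT; vc=[39]
#7 0xf0→b60/s4 MISS; vc=[39,20]
#8 0x53→b20/s4 VC-HIT; vc=[39,60]
#9 0xaf→b43/s3 MISS; vc=[39,60,59]
#10 0xec→b59/s3 VC-HIT; vc=[39,60,43]
#11 0xec→b59/s3 L1-HIT; vc=[39,60,43]
#12 0x36→b13/s5 MISS; vc=[39,60,43]
#13 0x51→b20/s4 L1-HIT; vc=[39,60,43]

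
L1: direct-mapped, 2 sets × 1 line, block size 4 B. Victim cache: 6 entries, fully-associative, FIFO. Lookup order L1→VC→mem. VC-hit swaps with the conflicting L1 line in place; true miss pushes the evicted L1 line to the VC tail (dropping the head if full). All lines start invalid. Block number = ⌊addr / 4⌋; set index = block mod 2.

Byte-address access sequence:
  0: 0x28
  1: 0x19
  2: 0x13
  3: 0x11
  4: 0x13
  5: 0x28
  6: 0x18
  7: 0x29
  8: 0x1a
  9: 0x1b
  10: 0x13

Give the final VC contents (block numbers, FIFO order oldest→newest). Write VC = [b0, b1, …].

#0 0x28→b10/s0 MISS; vc=[]
#1 0x19→b6/s0 MISS; vc=[10]
#2 0x13→b4/s0 MISS; vc=[10,6]
#3 0x11→b4/s0 L1-HIT; vc=[10,6]
#4 0x13→b4/s0 L1-HIT; vc=[10,6]
#5 0x28→b10/s0 VC-HIT; vc=[4,6]
#6 0x18→b6/s0 VC-HIT; vc=[4,10]
#7 0x29→b10/s0 VC-HIT; vc=[4,6]
#8 0x1a→b6/s0 VC-HIT; vc=[4,10]
#9 0x1b→b6/s0 L1-HIT; vc=[4,10]
#10 0x13→b4/s0 VC-HIT; vc=[6,10]

VC = [6, 10]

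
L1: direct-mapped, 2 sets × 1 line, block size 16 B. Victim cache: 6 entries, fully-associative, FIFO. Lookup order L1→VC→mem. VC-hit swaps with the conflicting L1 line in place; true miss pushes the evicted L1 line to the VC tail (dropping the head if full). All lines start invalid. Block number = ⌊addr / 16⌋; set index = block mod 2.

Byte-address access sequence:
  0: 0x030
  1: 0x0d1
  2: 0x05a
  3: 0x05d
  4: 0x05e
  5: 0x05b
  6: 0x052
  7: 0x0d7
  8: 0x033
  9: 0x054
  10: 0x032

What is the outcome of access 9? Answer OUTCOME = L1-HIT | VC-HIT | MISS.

#0 0x30→b3/s1 MISS; vc=[]
#1 0xd1→b13/s1 MISS; vc=[3]
#2 0x5a→b5/s1 MISS; vc=[3,13]
#3 0x5d→b5/s1 L1-HIT; vc=[3,13]
#4 0x5e→b5/s1 L1-HIT; vc=[3,13]
#5 0x5b→b5/s1 L1-HIT; vc=[3,13]
#6 0x52→b5/s1 L1-HIT; vc=[3,13]
#7 0xd7→b13/s1 VC-HIT; vc=[3,5]
#8 0x33→b3/s1 VC-HIT; vc=[13,5]
#9 0x54→b5/s1 VC-HIT; vc=[13,3]
#10 0x32→b3/s1 VC-HIT; vc=[13,5]

OUTCOME = VC-HIT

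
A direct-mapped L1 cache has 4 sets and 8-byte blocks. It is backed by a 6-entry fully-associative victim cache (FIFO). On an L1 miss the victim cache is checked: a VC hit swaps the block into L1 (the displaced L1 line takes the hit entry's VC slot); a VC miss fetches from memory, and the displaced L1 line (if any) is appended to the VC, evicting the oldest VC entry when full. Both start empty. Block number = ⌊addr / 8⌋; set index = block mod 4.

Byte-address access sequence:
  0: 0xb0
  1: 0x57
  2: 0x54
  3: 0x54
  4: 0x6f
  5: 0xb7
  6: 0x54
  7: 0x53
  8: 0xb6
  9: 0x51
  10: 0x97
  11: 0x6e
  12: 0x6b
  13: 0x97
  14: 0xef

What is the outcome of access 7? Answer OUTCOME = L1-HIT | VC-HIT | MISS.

OUTCOME = L1-HIT

#0 0xb0→b22/s2 MISS; vc=[]
#1 0x57→b10/s2 MISS; vc=[22]
#2 0x54→b10/s2 L1-HIT; vc=[22]
#3 0x54→b10/s2 L1-HIT; vc=[22]
#4 0x6f→b13/s1 MISS; vc=[22]
#5 0xb7→b22/s2 VC-HIT; vc=[10]
#6 0x54→b10/s2 VC-HIT; vc=[22]
#7 0x53→b10/s2 L1-HIT; vc=[22]
#8 0xb6→b22/s2 VC-HIT; vc=[10]
#9 0x51→b10/s2 VC-HIT; vc=[22]
#10 0x97→b18/s2 MISS; vc=[22,10]
#11 0x6e→b13/s1 L1-HIT; vc=[22,10]
#12 0x6b→b13/s1 L1-HIT; vc=[22,10]
#13 0x97→b18/s2 L1-HIT; vc=[22,10]
#14 0xef→b29/s1 MISS; vc=[22,10,13]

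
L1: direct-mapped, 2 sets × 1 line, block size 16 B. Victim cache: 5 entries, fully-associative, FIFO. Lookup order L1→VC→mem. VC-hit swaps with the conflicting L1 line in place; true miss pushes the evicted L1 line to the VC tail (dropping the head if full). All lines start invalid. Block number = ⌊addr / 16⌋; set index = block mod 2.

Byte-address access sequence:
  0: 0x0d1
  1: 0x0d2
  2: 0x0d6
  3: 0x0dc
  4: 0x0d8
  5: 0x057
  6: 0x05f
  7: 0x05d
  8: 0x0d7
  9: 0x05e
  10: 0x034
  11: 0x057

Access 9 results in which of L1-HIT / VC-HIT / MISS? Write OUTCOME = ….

OUTCOME = VC-HIT

#0 0xd1→b13/s1 MISS; vc=[]
#1 0xd2→b13/s1 L1-HIT; vc=[]
#2 0xd6→b13/s1 L1-HIT; vc=[]
#3 0xdc→b13/s1 L1-HIT; vc=[]
#4 0xd8→b13/s1 L1-HIT; vc=[]
#5 0x57→b5/s1 MISS; vc=[13]
#6 0x5f→b5/s1 L1-HIT; vc=[13]
#7 0x5d→b5/s1 L1-HIT; vc=[13]
#8 0xd7→b13/s1 VC-HIT; vc=[5]
#9 0x5e→b5/s1 VC-HIT; vc=[13]
#10 0x34→b3/s1 MISS; vc=[13,5]
#11 0x57→b5/s1 VC-HIT; vc=[13,3]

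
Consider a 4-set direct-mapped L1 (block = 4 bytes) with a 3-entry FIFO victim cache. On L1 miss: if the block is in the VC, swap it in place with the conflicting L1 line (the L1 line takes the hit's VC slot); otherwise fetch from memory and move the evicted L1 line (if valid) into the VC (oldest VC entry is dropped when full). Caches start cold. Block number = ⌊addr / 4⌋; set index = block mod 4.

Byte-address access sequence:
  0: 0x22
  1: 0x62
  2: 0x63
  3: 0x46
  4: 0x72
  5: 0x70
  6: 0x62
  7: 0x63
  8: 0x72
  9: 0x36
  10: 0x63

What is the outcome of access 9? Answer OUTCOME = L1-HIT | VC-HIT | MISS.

0: 0x22 (blk 8, set 0) → MISS  vc=[]
1: 0x62 (blk 24, set 0) → MISS  vc=[8]
2: 0x63 (blk 24, set 0) → L1-HIT  vc=[8]
3: 0x46 (blk 17, set 1) → MISS  vc=[8]
4: 0x72 (blk 28, set 0) → MISS  vc=[8, 24]
5: 0x70 (blk 28, set 0) → L1-HIT  vc=[8, 24]
6: 0x62 (blk 24, set 0) → VC-HIT  vc=[8, 28]
7: 0x63 (blk 24, set 0) → L1-HIT  vc=[8, 28]
8: 0x72 (blk 28, set 0) → VC-HIT  vc=[8, 24]
9: 0x36 (blk 13, set 1) → MISS  vc=[8, 24, 17]
10: 0x63 (blk 24, set 0) → VC-HIT  vc=[8, 28, 17]

OUTCOME = MISS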